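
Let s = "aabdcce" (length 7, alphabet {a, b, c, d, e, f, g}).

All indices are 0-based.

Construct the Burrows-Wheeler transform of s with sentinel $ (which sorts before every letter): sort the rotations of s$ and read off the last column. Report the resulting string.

rank  rotation  last
    0  $aabdcce  e
    1  aabdcce$  $
    2  abdcce$a  a
    3  bdcce$aa  a
    4  cce$aabd  d
    5  ce$aabdc  c
    6  dcce$aab  b
    7  e$aabdcc  c

e$aadcbc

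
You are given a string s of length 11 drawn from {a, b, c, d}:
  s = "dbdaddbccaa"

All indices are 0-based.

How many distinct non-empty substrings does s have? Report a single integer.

rank→(start, suffix):
  0 → (10, 'a')
  1 → (9, 'aa')
  2 → (3, 'addbccaa')
  3 → (6, 'bccaa')
  4 → (1, 'bdaddbccaa')
  5 → (8, 'caa')
  6 → (7, 'ccaa')
  7 → (2, 'daddbccaa')
  8 → (5, 'dbccaa')
  9 → (0, 'dbdaddbccaa')
  10 → (4, 'ddbccaa')

SA = [10, 9, 3, 6, 1, 8, 7, 2, 5, 0, 4]
rank  pair      lcp
   1  s[10:],s[9:]  1  'a'
   2  s[9:],s[3:]  1  'a'
   3  s[3:],s[6:]  0  ''
   4  s[6:],s[1:]  1  'b'
   5  s[1:],s[8:]  0  ''
   6  s[8:],s[7:]  1  'c'
   7  s[7:],s[2:]  0  ''
   8  s[2:],s[5:]  1  'd'
   9  s[5:],s[0:]  2  'db'
  10  s[0:],s[4:]  1  'd'

n(n+1)/2 = 11·12/2 = 66
Σ LCP = 0 + 1 + 1 + 0 + 1 + 0 + 1 + 0 + 1 + 2 + 1 = 8
distinct = 66 − 8 = 58

58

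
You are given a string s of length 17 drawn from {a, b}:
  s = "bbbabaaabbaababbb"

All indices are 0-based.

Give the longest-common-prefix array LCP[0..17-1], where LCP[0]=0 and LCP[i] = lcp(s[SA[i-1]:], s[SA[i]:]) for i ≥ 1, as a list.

rank→(start, suffix):
  0 → (5, 'aaabbaababbb')
  1 → (10, 'aababbb')
  2 → (6, 'aabbaababbb')
  3 → (3, 'abaaabbaababbb')
  4 → (11, 'ababbb')
  5 → (7, 'abbaababbb')
  6 → (13, 'abbb')
  7 → (16, 'b')
  8 → (4, 'baaabbaababbb')
  9 → (9, 'baababbb')
  10 → (2, 'babaaabbaababbb')
  11 → (12, 'babbb')
  12 → (15, 'bb')
  13 → (8, 'bbaababbb')
  14 → (1, 'bbabaaabbaababbb')
  15 → (14, 'bbb')
  16 → (0, 'bbbabaaabbaababbb')

SA = [5, 10, 6, 3, 11, 7, 13, 16, 4, 9, 2, 12, 15, 8, 1, 14, 0]
[i] adj suffixes → lcp
  [1] 5/10 → 2 ('aa')
  [2] 10/6 → 3 ('aab')
  [3] 6/3 → 1 ('a')
  [4] 3/11 → 3 ('aba')
  [5] 11/7 → 2 ('ab')
  [6] 7/13 → 3 ('abb')
  [7] 13/16 → 0 ('')
  [8] 16/4 → 1 ('b')
  [9] 4/9 → 3 ('baa')
  [10] 9/2 → 2 ('ba')
  [11] 2/12 → 3 ('bab')
  [12] 12/15 → 1 ('b')
  [13] 15/8 → 2 ('bb')
  [14] 8/1 → 3 ('bba')
  [15] 1/14 → 2 ('bb')
  [16] 14/0 → 3 ('bbb')

[0, 2, 3, 1, 3, 2, 3, 0, 1, 3, 2, 3, 1, 2, 3, 2, 3]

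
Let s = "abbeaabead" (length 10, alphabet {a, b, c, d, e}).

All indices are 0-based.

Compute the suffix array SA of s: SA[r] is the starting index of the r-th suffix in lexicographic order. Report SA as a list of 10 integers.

[4, 0, 5, 8, 1, 2, 6, 9, 3, 7]

rank | idx | suffix
   0 |   4 | aabead
   1 |   0 | abbeaabead
   2 |   5 | abead
   3 |   8 | ad
   4 |   1 | bbeaabead
   5 |   2 | beaabead
   6 |   6 | bead
   7 |   9 | d
   8 |   3 | eaabead
   9 |   7 | ead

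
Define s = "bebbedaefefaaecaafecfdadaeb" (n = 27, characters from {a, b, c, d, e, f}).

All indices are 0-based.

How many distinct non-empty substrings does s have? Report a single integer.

rank→(start, suffix):
  0 → (11, 'aaecaafecfdadaeb')
  1 → (15, 'aafecfdadaeb')
  2 → (22, 'adaeb')
  3 → (24, 'aeb')
  4 → (12, 'aecaafecfdadaeb')
  5 → (6, 'aefefaaecaafecfdadaeb')
  6 → (16, 'afecfdadaeb')
  7 → (26, 'b')
  8 → (2, 'bbedaefefaaecaafecfdadaeb')
  9 → (0, 'bebbedaefefaaecaafecfdadaeb')
  10 → (3, 'bedaefefaaecaafecfdadaeb')
  11 → (14, 'caafecfdadaeb')
  12 → (19, 'cfdadaeb')
  13 → (21, 'dadaeb')
  14 → (23, 'daeb')
  15 → (5, 'daefefaaecaafecfdadaeb')
  16 → (25, 'eb')
  17 → (1, 'ebbedaefefaaecaafecfdadaeb')
  18 → (13, 'ecaafecfdadaeb')
  19 → (18, 'ecfdadaeb')
  20 → (4, 'edaefefaaecaafecfdadaeb')
  21 → (9, 'efaaecaafecfdadaeb')
  22 → (7, 'efefaaecaafecfdadaeb')
  23 → (10, 'faaecaafecfdadaeb')
  24 → (20, 'fdadaeb')
  25 → (17, 'fecfdadaeb')
  26 → (8, 'fefaaecaafecfdadaeb')

SA = [11, 15, 22, 24, 12, 6, 16, 26, 2, 0, 3, 14, 19, 21, 23, 5, 25, 1, 13, 18, 4, 9, 7, 10, 20, 17, 8]
[i] adj suffixes → lcp
  [1] 11/15 → 2 ('aa')
  [2] 15/22 → 1 ('a')
  [3] 22/24 → 1 ('a')
  [4] 24/12 → 2 ('ae')
  [5] 12/6 → 2 ('ae')
  [6] 6/16 → 1 ('a')
  [7] 16/26 → 0 ('')
  [8] 26/2 → 1 ('b')
  [9] 2/0 → 1 ('b')
  [10] 0/3 → 2 ('be')
  [11] 3/14 → 0 ('')
  [12] 14/19 → 1 ('c')
  [13] 19/21 → 0 ('')
  [14] 21/23 → 2 ('da')
  [15] 23/5 → 3 ('dae')
  [16] 5/25 → 0 ('')
  [17] 25/1 → 2 ('eb')
  [18] 1/13 → 1 ('e')
  [19] 13/18 → 2 ('ec')
  [20] 18/4 → 1 ('e')
  [21] 4/9 → 1 ('e')
  [22] 9/7 → 2 ('ef')
  [23] 7/10 → 0 ('')
  [24] 10/20 → 1 ('f')
  [25] 20/17 → 1 ('f')
  [26] 17/8 → 2 ('fe')

n(n+1)/2 = 27·28/2 = 378
Σ LCP = 0 + 2 + 1 + 1 + 2 + 2 + 1 + 0 + 1 + 1 + 2 + 0 + 1 + 0 + 2 + 3 + 0 + 2 + 1 + 2 + 1 + 1 + 2 + 0 + 1 + 1 + 2 = 32
distinct = 378 − 32 = 346

346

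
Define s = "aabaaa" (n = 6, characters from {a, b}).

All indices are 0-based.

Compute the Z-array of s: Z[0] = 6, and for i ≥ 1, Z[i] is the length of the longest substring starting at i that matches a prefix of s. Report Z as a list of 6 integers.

[6, 1, 0, 2, 2, 1]

Z[0]=6
i=1: i≥r, start 0; Z[1]=1 extend→box=[1,2)
i=2: i≥r, start 0; Z[2]=0
i=3: i≥r, start 0; Z[3]=2 extend→box=[3,5)
i=4: min(r-i=1, Z[1]=1)=1; Z[4]=2 extend→box=[4,6)
i=5: min(r-i=1, Z[1]=1)=1; Z[5]=1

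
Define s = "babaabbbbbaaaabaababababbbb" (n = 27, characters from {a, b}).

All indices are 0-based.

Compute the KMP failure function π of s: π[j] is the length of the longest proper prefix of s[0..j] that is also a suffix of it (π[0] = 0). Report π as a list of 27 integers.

[0, 0, 1, 2, 0, 1, 1, 1, 1, 1, 2, 0, 0, 0, 1, 2, 0, 1, 2, 3, 4, 3, 4, 3, 1, 1, 1]

π[0] = 0
j=1 s[j]='a': π[1]=0 (border '')
j=2 s[j]='b': π[2]=1 (border 'b')
j=3 s[j]='a': π[3]=2 (border 'ba')
j=4 s[j]='a': k: 2→0; π[4]=0 (border '')
j=5 s[j]='b': π[5]=1 (border 'b')
j=6 s[j]='b': k: 1→0; π[6]=1 (border 'b')
j=7 s[j]='b': k: 1→0; π[7]=1 (border 'b')
j=8 s[j]='b': k: 1→0; π[8]=1 (border 'b')
j=9 s[j]='b': k: 1→0; π[9]=1 (border 'b')
j=10 s[j]='a': π[10]=2 (border 'ba')
j=11 s[j]='a': k: 2→0; π[11]=0 (border '')
j=12 s[j]='a': π[12]=0 (border '')
j=13 s[j]='a': π[13]=0 (border '')
j=14 s[j]='b': π[14]=1 (border 'b')
j=15 s[j]='a': π[15]=2 (border 'ba')
j=16 s[j]='a': k: 2→0; π[16]=0 (border '')
j=17 s[j]='b': π[17]=1 (border 'b')
j=18 s[j]='a': π[18]=2 (border 'ba')
j=19 s[j]='b': π[19]=3 (border 'bab')
j=20 s[j]='a': π[20]=4 (border 'baba')
j=21 s[j]='b': k: 4→2; π[21]=3 (border 'bab')
j=22 s[j]='a': π[22]=4 (border 'baba')
j=23 s[j]='b': k: 4→2; π[23]=3 (border 'bab')
j=24 s[j]='b': k: 3→1→0; π[24]=1 (border 'b')
j=25 s[j]='b': k: 1→0; π[25]=1 (border 'b')
j=26 s[j]='b': k: 1→0; π[26]=1 (border 'b')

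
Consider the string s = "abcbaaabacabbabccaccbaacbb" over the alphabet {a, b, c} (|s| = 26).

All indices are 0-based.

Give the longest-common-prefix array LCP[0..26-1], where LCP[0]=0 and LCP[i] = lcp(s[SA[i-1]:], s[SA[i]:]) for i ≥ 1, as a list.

rank | idx | suffix
   0 |   4 | aaabacabbabccaccbaacbb
   1 |   5 | aabacabbabccaccbaacbb
   2 |  21 | aacbb
   3 |   6 | abacabbabccaccbaacbb
   4 |  10 | abbabccaccbaacbb
   5 |   0 | abcbaaabacabbabccaccbaacbb
   6 |  13 | abccaccbaacbb
   7 |   8 | acabbabccaccbaacbb
   8 |  22 | acbb
   9 |  17 | accbaacbb
  10 |  25 | b
  11 |   3 | baaabacabbabccaccbaacbb
  12 |  20 | baacbb
  13 |  12 | babccaccbaacbb
  14 |   7 | bacabbabccaccbaacbb
  15 |  24 | bb
  16 |  11 | bbabccaccbaacbb
  17 |   1 | bcbaaabacabbabccaccbaacbb
  18 |  14 | bccaccbaacbb
  19 |   9 | cabbabccaccbaacbb
  20 |  16 | caccbaacbb
  21 |   2 | cbaaabacabbabccaccbaacbb
  22 |  19 | cbaacbb
  23 |  23 | cbb
  24 |  15 | ccaccbaacbb
  25 |  18 | ccbaacbb

SA = [4, 5, 21, 6, 10, 0, 13, 8, 22, 17, 25, 3, 20, 12, 7, 24, 11, 1, 14, 9, 16, 2, 19, 23, 15, 18]
rank  pair      lcp
   1  s[4:],s[5:]  2  'aa'
   2  s[5:],s[21:]  2  'aa'
   3  s[21:],s[6:]  1  'a'
   4  s[6:],s[10:]  2  'ab'
   5  s[10:],s[0:]  2  'ab'
   6  s[0:],s[13:]  3  'abc'
   7  s[13:],s[8:]  1  'a'
   8  s[8:],s[22:]  2  'ac'
   9  s[22:],s[17:]  2  'ac'
  10  s[17:],s[25:]  0  ''
  11  s[25:],s[3:]  1  'b'
  12  s[3:],s[20:]  3  'baa'
  13  s[20:],s[12:]  2  'ba'
  14  s[12:],s[7:]  2  'ba'
  15  s[7:],s[24:]  1  'b'
  16  s[24:],s[11:]  2  'bb'
  17  s[11:],s[1:]  1  'b'
  18  s[1:],s[14:]  2  'bc'
  19  s[14:],s[9:]  0  ''
  20  s[9:],s[16:]  2  'ca'
  21  s[16:],s[2:]  1  'c'
  22  s[2:],s[19:]  4  'cbaa'
  23  s[19:],s[23:]  2  'cb'
  24  s[23:],s[15:]  1  'c'
  25  s[15:],s[18:]  2  'cc'

[0, 2, 2, 1, 2, 2, 3, 1, 2, 2, 0, 1, 3, 2, 2, 1, 2, 1, 2, 0, 2, 1, 4, 2, 1, 2]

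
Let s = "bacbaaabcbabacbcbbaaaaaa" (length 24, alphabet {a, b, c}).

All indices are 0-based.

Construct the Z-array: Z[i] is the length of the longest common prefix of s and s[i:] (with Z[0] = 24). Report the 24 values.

[24, 0, 0, 2, 0, 0, 0, 1, 0, 2, 0, 4, 0, 0, 1, 0, 1, 2, 0, 0, 0, 0, 0, 0]

Z[0]=24
i=1: outside box; Z[1]=0
i=2: outside box; Z[2]=0
i=3: outside box; Z[3]=2 extend→box=[3,5)
i=4: min(r-i=1, Z[1]=0)=0; Z[4]=0
i=5: outside box; Z[5]=0
i=6: outside box; Z[6]=0
i=7: outside box; Z[7]=1 extend→box=[7,8)
i=8: outside box; Z[8]=0
i=9: outside box; Z[9]=2 extend→box=[9,11)
i=10: min(r-i=1, Z[1]=0)=0; Z[10]=0
i=11: outside box; Z[11]=4 extend→box=[11,15)
i=12: min(r-i=3, Z[1]=0)=0; Z[12]=0
i=13: min(r-i=2, Z[2]=0)=0; Z[13]=0
i=14: min(r-i=1, Z[3]=2)=1; Z[14]=1
i=15: outside box; Z[15]=0
i=16: outside box; Z[16]=1 extend→box=[16,17)
i=17: outside box; Z[17]=2 extend→box=[17,19)
i=18: min(r-i=1, Z[1]=0)=0; Z[18]=0
i=19: outside box; Z[19]=0
i=20: outside box; Z[20]=0
i=21: outside box; Z[21]=0
i=22: outside box; Z[22]=0
i=23: outside box; Z[23]=0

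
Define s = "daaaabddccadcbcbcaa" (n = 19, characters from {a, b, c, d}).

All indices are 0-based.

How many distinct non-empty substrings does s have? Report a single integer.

rank | idx | suffix
   0 |  18 | a
   1 |  17 | aa
   2 |   1 | aaaabddccadcbcbcaa
   3 |   2 | aaabddccadcbcbcaa
   4 |   3 | aabddccadcbcbcaa
   5 |   4 | abddccadcbcbcaa
   6 |  10 | adcbcbcaa
   7 |  15 | bcaa
   8 |  13 | bcbcaa
   9 |   5 | bddccadcbcbcaa
  10 |  16 | caa
  11 |   9 | cadcbcbcaa
  12 |  14 | cbcaa
  13 |  12 | cbcbcaa
  14 |   8 | ccadcbcbcaa
  15 |   0 | daaaabddccadcbcbcaa
  16 |  11 | dcbcbcaa
  17 |   7 | dccadcbcbcaa
  18 |   6 | ddccadcbcbcaa

SA = [18, 17, 1, 2, 3, 4, 10, 15, 13, 5, 16, 9, 14, 12, 8, 0, 11, 7, 6]
i: (SA[i-1],SA[i]) lcp shared
  1: (18,17) 1 'a'
  2: (17,1) 2 'aa'
  3: (1,2) 3 'aaa'
  4: (2,3) 2 'aa'
  5: (3,4) 1 'a'
  6: (4,10) 1 'a'
  7: (10,15) 0 ''
  8: (15,13) 2 'bc'
  9: (13,5) 1 'b'
  10: (5,16) 0 ''
  11: (16,9) 2 'ca'
  12: (9,14) 1 'c'
  13: (14,12) 3 'cbc'
  14: (12,8) 1 'c'
  15: (8,0) 0 ''
  16: (0,11) 1 'd'
  17: (11,7) 2 'dc'
  18: (7,6) 1 'd'

n(n+1)/2 = 19·20/2 = 190
Σ LCP = 0 + 1 + 2 + 3 + 2 + 1 + 1 + 0 + 2 + 1 + 0 + 2 + 1 + 3 + 1 + 0 + 1 + 2 + 1 = 24
distinct = 190 − 24 = 166

166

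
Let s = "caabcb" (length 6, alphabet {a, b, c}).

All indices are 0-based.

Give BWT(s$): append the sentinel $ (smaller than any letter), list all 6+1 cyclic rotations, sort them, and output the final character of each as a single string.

rank  rotation last
    0  $caabcb  b
    1  aabcb$c  c
    2  abcb$ca  a
    3  b$caabc  c
    4  bcb$caa  a
    5  caabcb$  $
    6  cb$caab  b

bcaca$b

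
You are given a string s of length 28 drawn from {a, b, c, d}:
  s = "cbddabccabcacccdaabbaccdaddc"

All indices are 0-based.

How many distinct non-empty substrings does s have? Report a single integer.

365

rank→(start, suffix):
  0 → (16, 'aabbaccdaddc')
  1 → (17, 'abbaccdaddc')
  2 → (8, 'abcacccdaabbaccdaddc')
  3 → (4, 'abccabcacccdaabbaccdaddc')
  4 → (11, 'acccdaabbaccdaddc')
  5 → (20, 'accdaddc')
  6 → (24, 'addc')
  7 → (19, 'baccdaddc')
  8 → (18, 'bbaccdaddc')
  9 → (9, 'bcacccdaabbaccdaddc')
  10 → (5, 'bccabcacccdaabbaccdaddc')
  11 → (1, 'bddabccabcacccdaabbaccdaddc')
  12 → (27, 'c')
  13 → (7, 'cabcacccdaabbaccdaddc')
  14 → (10, 'cacccdaabbaccdaddc')
  15 → (0, 'cbddabccabcacccdaabbaccdaddc')
  16 → (6, 'ccabcacccdaabbaccdaddc')
  17 → (12, 'cccdaabbaccdaddc')
  18 → (13, 'ccdaabbaccdaddc')
  19 → (21, 'ccdaddc')
  20 → (14, 'cdaabbaccdaddc')
  21 → (22, 'cdaddc')
  22 → (15, 'daabbaccdaddc')
  23 → (3, 'dabccabcacccdaabbaccdaddc')
  24 → (23, 'daddc')
  25 → (26, 'dc')
  26 → (2, 'ddabccabcacccdaabbaccdaddc')
  27 → (25, 'ddc')

SA = [16, 17, 8, 4, 11, 20, 24, 19, 18, 9, 5, 1, 27, 7, 10, 0, 6, 12, 13, 21, 14, 22, 15, 3, 23, 26, 2, 25]
i: (SA[i-1],SA[i]) lcp shared
  1: (16,17) 1 'a'
  2: (17,8) 2 'ab'
  3: (8,4) 3 'abc'
  4: (4,11) 1 'a'
  5: (11,20) 3 'acc'
  6: (20,24) 1 'a'
  7: (24,19) 0 ''
  8: (19,18) 1 'b'
  9: (18,9) 1 'b'
  10: (9,5) 2 'bc'
  11: (5,1) 1 'b'
  12: (1,27) 0 ''
  13: (27,7) 1 'c'
  14: (7,10) 2 'ca'
  15: (10,0) 1 'c'
  16: (0,6) 1 'c'
  17: (6,12) 2 'cc'
  18: (12,13) 2 'cc'
  19: (13,21) 4 'ccda'
  20: (21,14) 1 'c'
  21: (14,22) 3 'cda'
  22: (22,15) 0 ''
  23: (15,3) 2 'da'
  24: (3,23) 2 'da'
  25: (23,26) 1 'd'
  26: (26,2) 1 'd'
  27: (2,25) 2 'dd'

n(n+1)/2 = 28·29/2 = 406
Σ LCP = 0 + 1 + 2 + 3 + 1 + 3 + 1 + 0 + 1 + 1 + 2 + 1 + 0 + 1 + 2 + 1 + 1 + 2 + 2 + 4 + 1 + 3 + 0 + 2 + 2 + 1 + 1 + 2 = 41
distinct = 406 − 41 = 365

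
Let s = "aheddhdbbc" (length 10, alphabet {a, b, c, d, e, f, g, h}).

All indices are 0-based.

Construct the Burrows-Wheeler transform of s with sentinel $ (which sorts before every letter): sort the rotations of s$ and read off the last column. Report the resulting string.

c$dbbhedhda

rank  rotation     last
    0  $aheddhdbbc  c
    1  aheddhdbbc$  $
    2  bbc$aheddhd  d
    3  bc$aheddhdb  b
    4  c$aheddhdbb  b
    5  dbbc$aheddh  h
    6  ddhdbbc$ahe  e
    7  dhdbbc$ahed  d
    8  eddhdbbc$ah  h
    9  hdbbc$ahedd  d
   10  heddhdbbc$a  a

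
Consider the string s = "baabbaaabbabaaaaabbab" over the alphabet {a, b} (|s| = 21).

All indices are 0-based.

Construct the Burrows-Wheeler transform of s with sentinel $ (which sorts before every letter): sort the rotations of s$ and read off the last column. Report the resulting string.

rank  rotation                last
    0  $baabbaaabbabaaaaabbab  b
    1  aaaaabbab$baabbaaabbab  b
    2  aaaabbab$baabbaaabbaba  a
    3  aaabbab$baabbaaabbabaa  a
    4  aaabbabaaaaabbab$baabb  b
    5  aabbaaabbabaaaaabbab$b  b
    6  aabbab$baabbaaabbabaaa  a
    7  aabbabaaaaabbab$baabba  a
    8  ab$baabbaaabbabaaaaabb  b
    9  abaaaaabbab$baabbaaabb  b
   10  abbaaabbabaaaaabbab$ba  a
   11  abbab$baabbaaabbabaaaa  a
   12  abbabaaaaabbab$baabbaa  a
   13  b$baabbaaabbabaaaaabba  a
   14  baaaaabbab$baabbaaabba  a
   15  baaabbabaaaaabbab$baab  b
   16  baabbaaabbabaaaaabbab$  $
   17  bab$baabbaaabbabaaaaab  b
   18  babaaaaabbab$baabbaaab  b
   19  bbaaabbabaaaaabbab$baa  a
   20  bbab$baabbaaabbabaaaaa  a
   21  bbabaaaaabbab$baabbaaa  a

bbaabbaabbaaaaab$bbaaa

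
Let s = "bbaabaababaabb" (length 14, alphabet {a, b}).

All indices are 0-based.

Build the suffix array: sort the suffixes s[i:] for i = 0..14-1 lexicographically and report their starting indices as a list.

[2, 5, 10, 3, 8, 6, 11, 13, 1, 4, 9, 7, 12, 0]

rank→(start, suffix):
  0 → (2, 'aabaababaabb')
  1 → (5, 'aababaabb')
  2 → (10, 'aabb')
  3 → (3, 'abaababaabb')
  4 → (8, 'abaabb')
  5 → (6, 'ababaabb')
  6 → (11, 'abb')
  7 → (13, 'b')
  8 → (1, 'baabaababaabb')
  9 → (4, 'baababaabb')
  10 → (9, 'baabb')
  11 → (7, 'babaabb')
  12 → (12, 'bb')
  13 → (0, 'bbaabaababaabb')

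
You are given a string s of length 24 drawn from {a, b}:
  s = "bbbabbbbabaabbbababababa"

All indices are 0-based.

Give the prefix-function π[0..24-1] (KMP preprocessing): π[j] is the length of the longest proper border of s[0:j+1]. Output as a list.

[0, 1, 2, 0, 1, 2, 3, 3, 4, 5, 0, 0, 1, 2, 3, 4, 5, 0, 1, 0, 1, 0, 1, 0]

π[0] = 0
j=1 s[j]='b': π[1]=1 (border 'b')
j=2 s[j]='b': π[2]=2 (border 'bb')
j=3 s[j]='a': k: 2→1→0; π[3]=0 (border '')
j=4 s[j]='b': π[4]=1 (border 'b')
j=5 s[j]='b': π[5]=2 (border 'bb')
j=6 s[j]='b': π[6]=3 (border 'bbb')
j=7 s[j]='b': k: 3→2; π[7]=3 (border 'bbb')
j=8 s[j]='a': π[8]=4 (border 'bbba')
j=9 s[j]='b': π[9]=5 (border 'bbbab')
j=10 s[j]='a': k: 5→1→0; π[10]=0 (border '')
j=11 s[j]='a': π[11]=0 (border '')
j=12 s[j]='b': π[12]=1 (border 'b')
j=13 s[j]='b': π[13]=2 (border 'bb')
j=14 s[j]='b': π[14]=3 (border 'bbb')
j=15 s[j]='a': π[15]=4 (border 'bbba')
j=16 s[j]='b': π[16]=5 (border 'bbbab')
j=17 s[j]='a': k: 5→1→0; π[17]=0 (border '')
j=18 s[j]='b': π[18]=1 (border 'b')
j=19 s[j]='a': k: 1→0; π[19]=0 (border '')
j=20 s[j]='b': π[20]=1 (border 'b')
j=21 s[j]='a': k: 1→0; π[21]=0 (border '')
j=22 s[j]='b': π[22]=1 (border 'b')
j=23 s[j]='a': k: 1→0; π[23]=0 (border '')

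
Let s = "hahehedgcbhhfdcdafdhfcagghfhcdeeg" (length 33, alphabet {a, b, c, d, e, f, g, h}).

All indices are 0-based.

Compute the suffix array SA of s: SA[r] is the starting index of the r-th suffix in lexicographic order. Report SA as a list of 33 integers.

sorted suffixes:
  #0 SA[0]=16  'afdhfcagghfhcdeeg'
  #1 SA[1]=22  'agghfhcdeeg'
  #2 SA[2]=1  'ahehedgcbhhfdcdafdhfcagghfhcdeeg'
  #3 SA[3]=9  'bhhfdcdafdhfcagghfhcdeeg'
  #4 SA[4]=21  'cagghfhcdeeg'
  #5 SA[5]=8  'cbhhfdcdafdhfcagghfhcdeeg'
  #6 SA[6]=14  'cdafdhfcagghfhcdeeg'
  #7 SA[7]=28  'cdeeg'
  #8 SA[8]=15  'dafdhfcagghfhcdeeg'
  #9 SA[9]=13  'dcdafdhfcagghfhcdeeg'
  #10 SA[10]=29  'deeg'
  #11 SA[11]=6  'dgcbhhfdcdafdhfcagghfhcdeeg'
  #12 SA[12]=18  'dhfcagghfhcdeeg'
  #13 SA[13]=5  'edgcbhhfdcdafdhfcagghfhcdeeg'
  #14 SA[14]=30  'eeg'
  #15 SA[15]=31  'eg'
  #16 SA[16]=3  'ehedgcbhhfdcdafdhfcagghfhcdeeg'
  #17 SA[17]=20  'fcagghfhcdeeg'
  #18 SA[18]=12  'fdcdafdhfcagghfhcdeeg'
  #19 SA[19]=17  'fdhfcagghfhcdeeg'
  #20 SA[20]=26  'fhcdeeg'
  #21 SA[21]=32  'g'
  #22 SA[22]=7  'gcbhhfdcdafdhfcagghfhcdeeg'
  #23 SA[23]=23  'gghfhcdeeg'
  #24 SA[24]=24  'ghfhcdeeg'
  #25 SA[25]=0  'hahehedgcbhhfdcdafdhfcagghfhcdeeg'
  #26 SA[26]=27  'hcdeeg'
  #27 SA[27]=4  'hedgcbhhfdcdafdhfcagghfhcdeeg'
  #28 SA[28]=2  'hehedgcbhhfdcdafdhfcagghfhcdeeg'
  #29 SA[29]=19  'hfcagghfhcdeeg'
  #30 SA[30]=11  'hfdcdafdhfcagghfhcdeeg'
  #31 SA[31]=25  'hfhcdeeg'
  #32 SA[32]=10  'hhfdcdafdhfcagghfhcdeeg'

[16, 22, 1, 9, 21, 8, 14, 28, 15, 13, 29, 6, 18, 5, 30, 31, 3, 20, 12, 17, 26, 32, 7, 23, 24, 0, 27, 4, 2, 19, 11, 25, 10]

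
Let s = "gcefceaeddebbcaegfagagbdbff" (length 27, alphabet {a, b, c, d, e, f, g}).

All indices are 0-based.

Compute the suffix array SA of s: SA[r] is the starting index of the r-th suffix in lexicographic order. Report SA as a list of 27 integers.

[6, 14, 18, 20, 11, 12, 22, 24, 13, 4, 1, 23, 8, 9, 5, 10, 7, 2, 15, 26, 17, 3, 25, 19, 21, 0, 16]

rank | idx | suffix
   0 |   6 | aeddebbcaegfagagbdbff
   1 |  14 | aegfagagbdbff
   2 |  18 | agagbdbff
   3 |  20 | agbdbff
   4 |  11 | bbcaegfagagbdbff
   5 |  12 | bcaegfagagbdbff
   6 |  22 | bdbff
   7 |  24 | bff
   8 |  13 | caegfagagbdbff
   9 |   4 | ceaeddebbcaegfagagbdbff
  10 |   1 | cefceaeddebbcaegfagagbdbff
  11 |  23 | dbff
  12 |   8 | ddebbcaegfagagbdbff
  13 |   9 | debbcaegfagagbdbff
  14 |   5 | eaeddebbcaegfagagbdbff
  15 |  10 | ebbcaegfagagbdbff
  16 |   7 | eddebbcaegfagagbdbff
  17 |   2 | efceaeddebbcaegfagagbdbff
  18 |  15 | egfagagbdbff
  19 |  26 | f
  20 |  17 | fagagbdbff
  21 |   3 | fceaeddebbcaegfagagbdbff
  22 |  25 | ff
  23 |  19 | gagbdbff
  24 |  21 | gbdbff
  25 |   0 | gcefceaeddebbcaegfagagbdbff
  26 |  16 | gfagagbdbff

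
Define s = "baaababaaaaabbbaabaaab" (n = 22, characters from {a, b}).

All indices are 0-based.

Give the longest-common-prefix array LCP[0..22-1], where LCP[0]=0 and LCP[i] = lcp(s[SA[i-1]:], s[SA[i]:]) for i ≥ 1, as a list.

rank | idx | suffix
   0 |   7 | aaaaabbbaabaaab
   1 |   8 | aaaabbbaabaaab
   2 |  18 | aaab
   3 |   1 | aaababaaaaabbbaabaaab
   4 |   9 | aaabbbaabaaab
   5 |  19 | aab
   6 |  15 | aabaaab
   7 |   2 | aababaaaaabbbaabaaab
   8 |  10 | aabbbaabaaab
   9 |  20 | ab
  10 |   5 | abaaaaabbbaabaaab
  11 |  16 | abaaab
  12 |   3 | ababaaaaabbbaabaaab
  13 |  11 | abbbaabaaab
  14 |  21 | b
  15 |   6 | baaaaabbbaabaaab
  16 |  17 | baaab
  17 |   0 | baaababaaaaabbbaabaaab
  18 |  14 | baabaaab
  19 |   4 | babaaaaabbbaabaaab
  20 |  13 | bbaabaaab
  21 |  12 | bbbaabaaab

SA = [7, 8, 18, 1, 9, 19, 15, 2, 10, 20, 5, 16, 3, 11, 21, 6, 17, 0, 14, 4, 13, 12]
i: (SA[i-1],SA[i]) lcp shared
  1: (7,8) 4 'aaaa'
  2: (8,18) 3 'aaa'
  3: (18,1) 4 'aaab'
  4: (1,9) 4 'aaab'
  5: (9,19) 2 'aa'
  6: (19,15) 3 'aab'
  7: (15,2) 4 'aaba'
  8: (2,10) 3 'aab'
  9: (10,20) 1 'a'
  10: (20,5) 2 'ab'
  11: (5,16) 5 'abaaa'
  12: (16,3) 3 'aba'
  13: (3,11) 2 'ab'
  14: (11,21) 0 ''
  15: (21,6) 1 'b'
  16: (6,17) 4 'baaa'
  17: (17,0) 5 'baaab'
  18: (0,14) 3 'baa'
  19: (14,4) 2 'ba'
  20: (4,13) 1 'b'
  21: (13,12) 2 'bb'

[0, 4, 3, 4, 4, 2, 3, 4, 3, 1, 2, 5, 3, 2, 0, 1, 4, 5, 3, 2, 1, 2]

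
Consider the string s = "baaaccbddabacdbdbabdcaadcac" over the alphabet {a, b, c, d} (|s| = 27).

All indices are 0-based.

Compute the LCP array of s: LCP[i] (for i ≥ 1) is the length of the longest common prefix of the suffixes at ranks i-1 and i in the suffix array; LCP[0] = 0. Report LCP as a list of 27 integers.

rank→(start, suffix):
  0 → (1, 'aaaccbddabacdbdbabdcaadcac')
  1 → (2, 'aaccbddabacdbdbabdcaadcac')
  2 → (21, 'aadcac')
  3 → (9, 'abacdbdbabdcaadcac')
  4 → (17, 'abdcaadcac')
  5 → (25, 'ac')
  6 → (3, 'accbddabacdbdbabdcaadcac')
  7 → (11, 'acdbdbabdcaadcac')
  8 → (22, 'adcac')
  9 → (0, 'baaaccbddabacdbdbabdcaadcac')
  10 → (16, 'babdcaadcac')
  11 → (10, 'bacdbdbabdcaadcac')
  12 → (14, 'bdbabdcaadcac')
  13 → (18, 'bdcaadcac')
  14 → (6, 'bddabacdbdbabdcaadcac')
  15 → (26, 'c')
  16 → (20, 'caadcac')
  17 → (24, 'cac')
  18 → (5, 'cbddabacdbdbabdcaadcac')
  19 → (4, 'ccbddabacdbdbabdcaadcac')
  20 → (12, 'cdbdbabdcaadcac')
  21 → (8, 'dabacdbdbabdcaadcac')
  22 → (15, 'dbabdcaadcac')
  23 → (13, 'dbdbabdcaadcac')
  24 → (19, 'dcaadcac')
  25 → (23, 'dcac')
  26 → (7, 'ddabacdbdbabdcaadcac')

SA = [1, 2, 21, 9, 17, 25, 3, 11, 22, 0, 16, 10, 14, 18, 6, 26, 20, 24, 5, 4, 12, 8, 15, 13, 19, 23, 7]
i: (SA[i-1],SA[i]) lcp shared
  1: (1,2) 2 'aa'
  2: (2,21) 2 'aa'
  3: (21,9) 1 'a'
  4: (9,17) 2 'ab'
  5: (17,25) 1 'a'
  6: (25,3) 2 'ac'
  7: (3,11) 2 'ac'
  8: (11,22) 1 'a'
  9: (22,0) 0 ''
  10: (0,16) 2 'ba'
  11: (16,10) 2 'ba'
  12: (10,14) 1 'b'
  13: (14,18) 2 'bd'
  14: (18,6) 2 'bd'
  15: (6,26) 0 ''
  16: (26,20) 1 'c'
  17: (20,24) 2 'ca'
  18: (24,5) 1 'c'
  19: (5,4) 1 'c'
  20: (4,12) 1 'c'
  21: (12,8) 0 ''
  22: (8,15) 1 'd'
  23: (15,13) 2 'db'
  24: (13,19) 1 'd'
  25: (19,23) 3 'dca'
  26: (23,7) 1 'd'

[0, 2, 2, 1, 2, 1, 2, 2, 1, 0, 2, 2, 1, 2, 2, 0, 1, 2, 1, 1, 1, 0, 1, 2, 1, 3, 1]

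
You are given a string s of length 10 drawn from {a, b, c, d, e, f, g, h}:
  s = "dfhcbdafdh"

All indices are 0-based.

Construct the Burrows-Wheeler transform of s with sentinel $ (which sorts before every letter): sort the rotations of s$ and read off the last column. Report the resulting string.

hdchb$faddf

rank  rotation     last
    0  $dfhcbdafdh  h
    1  afdh$dfhcbd  d
    2  bdafdh$dfhc  c
    3  cbdafdh$dfh  h
    4  dafdh$dfhcb  b
    5  dfhcbdafdh$  $
    6  dh$dfhcbdaf  f
    7  fdh$dfhcbda  a
    8  fhcbdafdh$d  d
    9  h$dfhcbdafd  d
   10  hcbdafdh$df  f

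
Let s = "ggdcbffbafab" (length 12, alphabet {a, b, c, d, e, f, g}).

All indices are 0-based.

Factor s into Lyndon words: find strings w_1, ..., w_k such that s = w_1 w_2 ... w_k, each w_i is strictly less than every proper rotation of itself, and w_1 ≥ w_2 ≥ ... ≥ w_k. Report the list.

emit factor 1: 'g' (i=0, period=1)
emit factor 2: 'g' (i=1, period=1)
emit factor 3: 'd' (i=2, period=1)
emit factor 4: 'c' (i=3, period=1)
emit factor 5: 'bff' (i=4, period=3)
emit factor 6: 'b' (i=7, period=1)
emit factor 7: 'af' (i=8, period=2)
emit factor 8: 'ab' (i=10, period=2)

["g", "g", "d", "c", "bff", "b", "af", "ab"]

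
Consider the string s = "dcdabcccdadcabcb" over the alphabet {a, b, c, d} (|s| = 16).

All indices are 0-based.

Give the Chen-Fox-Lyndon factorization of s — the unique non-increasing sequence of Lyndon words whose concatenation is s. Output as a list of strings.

["d", "cd", "abcccdadc", "abcb"]

emit factor 1: 'd' (i=0, period=1)
emit factor 2: 'cd' (i=1, period=2)
emit factor 3: 'abcccdadc' (i=3, period=9)
emit factor 4: 'abcb' (i=12, period=4)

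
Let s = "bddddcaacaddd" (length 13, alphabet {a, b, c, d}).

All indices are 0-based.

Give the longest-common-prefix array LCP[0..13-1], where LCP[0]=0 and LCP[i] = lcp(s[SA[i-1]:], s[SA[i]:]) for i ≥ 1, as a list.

sorted suffixes:
  #0 SA[0]=6  'aacaddd'
  #1 SA[1]=7  'acaddd'
  #2 SA[2]=9  'addd'
  #3 SA[3]=0  'bddddcaacaddd'
  #4 SA[4]=5  'caacaddd'
  #5 SA[5]=8  'caddd'
  #6 SA[6]=12  'd'
  #7 SA[7]=4  'dcaacaddd'
  #8 SA[8]=11  'dd'
  #9 SA[9]=3  'ddcaacaddd'
  #10 SA[10]=10  'ddd'
  #11 SA[11]=2  'dddcaacaddd'
  #12 SA[12]=1  'ddddcaacaddd'

SA = [6, 7, 9, 0, 5, 8, 12, 4, 11, 3, 10, 2, 1]
i: (SA[i-1],SA[i]) lcp shared
  1: (6,7) 1 'a'
  2: (7,9) 1 'a'
  3: (9,0) 0 ''
  4: (0,5) 0 ''
  5: (5,8) 2 'ca'
  6: (8,12) 0 ''
  7: (12,4) 1 'd'
  8: (4,11) 1 'd'
  9: (11,3) 2 'dd'
  10: (3,10) 2 'dd'
  11: (10,2) 3 'ddd'
  12: (2,1) 3 'ddd'

[0, 1, 1, 0, 0, 2, 0, 1, 1, 2, 2, 3, 3]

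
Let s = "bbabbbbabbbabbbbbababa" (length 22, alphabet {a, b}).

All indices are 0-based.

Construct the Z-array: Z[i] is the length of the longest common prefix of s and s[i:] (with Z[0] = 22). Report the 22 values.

[22, 1, 0, 2, 2, 6, 1, 0, 2, 7, 1, 0, 2, 2, 2, 4, 1, 0, 1, 0, 1, 0]

Z[0]=22
i=1: outside box; Z[1]=1 extend→box=[1,2)
i=2: outside box; Z[2]=0
i=3: outside box; Z[3]=2 extend→box=[3,5)
i=4: min(r-i=1, Z[1]=1)=1; Z[4]=2 extend→box=[4,6)
i=5: min(r-i=1, Z[1]=1)=1; Z[5]=6 extend→box=[5,11)
i=6: min(r-i=5, Z[1]=1)=1; Z[6]=1
i=7: min(r-i=4, Z[2]=0)=0; Z[7]=0
i=8: min(r-i=3, Z[3]=2)=2; Z[8]=2
i=9: min(r-i=2, Z[4]=2)=2; Z[9]=7 extend→box=[9,16)
i=10: min(r-i=6, Z[1]=1)=1; Z[10]=1
i=11: min(r-i=5, Z[2]=0)=0; Z[11]=0
i=12: min(r-i=4, Z[3]=2)=2; Z[12]=2
i=13: min(r-i=3, Z[4]=2)=2; Z[13]=2
i=14: min(r-i=2, Z[5]=6)=2; Z[14]=2
i=15: min(r-i=1, Z[6]=1)=1; Z[15]=4 extend→box=[15,19)
i=16: min(r-i=3, Z[1]=1)=1; Z[16]=1
i=17: min(r-i=2, Z[2]=0)=0; Z[17]=0
i=18: min(r-i=1, Z[3]=2)=1; Z[18]=1
i=19: outside box; Z[19]=0
i=20: outside box; Z[20]=1 extend→box=[20,21)
i=21: outside box; Z[21]=0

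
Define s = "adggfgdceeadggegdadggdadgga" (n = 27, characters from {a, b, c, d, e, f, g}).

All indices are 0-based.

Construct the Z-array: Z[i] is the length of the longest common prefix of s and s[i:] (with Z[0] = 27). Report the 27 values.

Z[0]=27
i=1: outside box; Z[1]=0
i=2: outside box; Z[2]=0
i=3: outside box; Z[3]=0
i=4: outside box; Z[4]=0
i=5: outside box; Z[5]=0
i=6: outside box; Z[6]=0
i=7: outside box; Z[7]=0
i=8: outside box; Z[8]=0
i=9: outside box; Z[9]=0
i=10: outside box; Z[10]=4 grow→box=[10,14)
i=11: min(r-i=3, Z[1]=0)=0; Z[11]=0
i=12: min(r-i=2, Z[2]=0)=0; Z[12]=0
i=13: min(r-i=1, Z[3]=0)=0; Z[13]=0
i=14: outside box; Z[14]=0
i=15: outside box; Z[15]=0
i=16: outside box; Z[16]=0
i=17: outside box; Z[17]=4 grow→box=[17,21)
i=18: min(r-i=3, Z[1]=0)=0; Z[18]=0
i=19: min(r-i=2, Z[2]=0)=0; Z[19]=0
i=20: min(r-i=1, Z[3]=0)=0; Z[20]=0
i=21: outside box; Z[21]=0
i=22: outside box; Z[22]=4 grow→box=[22,26)
i=23: min(r-i=3, Z[1]=0)=0; Z[23]=0
i=24: min(r-i=2, Z[2]=0)=0; Z[24]=0
i=25: min(r-i=1, Z[3]=0)=0; Z[25]=0
i=26: outside box; Z[26]=1 grow→box=[26,27)

[27, 0, 0, 0, 0, 0, 0, 0, 0, 0, 4, 0, 0, 0, 0, 0, 0, 4, 0, 0, 0, 0, 4, 0, 0, 0, 1]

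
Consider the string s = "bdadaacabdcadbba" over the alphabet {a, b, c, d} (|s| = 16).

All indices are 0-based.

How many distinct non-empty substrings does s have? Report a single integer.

120

sorted suffixes:
  #0 SA[0]=15  'a'
  #1 SA[1]=4  'aacabdcadbba'
  #2 SA[2]=7  'abdcadbba'
  #3 SA[3]=5  'acabdcadbba'
  #4 SA[4]=2  'adaacabdcadbba'
  #5 SA[5]=11  'adbba'
  #6 SA[6]=14  'ba'
  #7 SA[7]=13  'bba'
  #8 SA[8]=0  'bdadaacabdcadbba'
  #9 SA[9]=8  'bdcadbba'
  #10 SA[10]=6  'cabdcadbba'
  #11 SA[11]=10  'cadbba'
  #12 SA[12]=3  'daacabdcadbba'
  #13 SA[13]=1  'dadaacabdcadbba'
  #14 SA[14]=12  'dbba'
  #15 SA[15]=9  'dcadbba'

SA = [15, 4, 7, 5, 2, 11, 14, 13, 0, 8, 6, 10, 3, 1, 12, 9]
i: (SA[i-1],SA[i]) lcp shared
  1: (15,4) 1 'a'
  2: (4,7) 1 'a'
  3: (7,5) 1 'a'
  4: (5,2) 1 'a'
  5: (2,11) 2 'ad'
  6: (11,14) 0 ''
  7: (14,13) 1 'b'
  8: (13,0) 1 'b'
  9: (0,8) 2 'bd'
  10: (8,6) 0 ''
  11: (6,10) 2 'ca'
  12: (10,3) 0 ''
  13: (3,1) 2 'da'
  14: (1,12) 1 'd'
  15: (12,9) 1 'd'

n(n+1)/2 = 16·17/2 = 136
Σ LCP = 0 + 1 + 1 + 1 + 1 + 2 + 0 + 1 + 1 + 2 + 0 + 2 + 0 + 2 + 1 + 1 = 16
distinct = 136 − 16 = 120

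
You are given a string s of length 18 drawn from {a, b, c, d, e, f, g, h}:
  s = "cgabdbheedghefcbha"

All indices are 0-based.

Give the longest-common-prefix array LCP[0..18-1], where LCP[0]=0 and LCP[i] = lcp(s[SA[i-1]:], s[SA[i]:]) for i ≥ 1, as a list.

sorted suffixes:
  #0 SA[0]=17  'a'
  #1 SA[1]=2  'abdbheedghefcbha'
  #2 SA[2]=3  'bdbheedghefcbha'
  #3 SA[3]=15  'bha'
  #4 SA[4]=5  'bheedghefcbha'
  #5 SA[5]=14  'cbha'
  #6 SA[6]=0  'cgabdbheedghefcbha'
  #7 SA[7]=4  'dbheedghefcbha'
  #8 SA[8]=9  'dghefcbha'
  #9 SA[9]=8  'edghefcbha'
  #10 SA[10]=7  'eedghefcbha'
  #11 SA[11]=12  'efcbha'
  #12 SA[12]=13  'fcbha'
  #13 SA[13]=1  'gabdbheedghefcbha'
  #14 SA[14]=10  'ghefcbha'
  #15 SA[15]=16  'ha'
  #16 SA[16]=6  'heedghefcbha'
  #17 SA[17]=11  'hefcbha'

SA = [17, 2, 3, 15, 5, 14, 0, 4, 9, 8, 7, 12, 13, 1, 10, 16, 6, 11]
i: (SA[i-1],SA[i]) lcp shared
  1: (17,2) 1 'a'
  2: (2,3) 0 ''
  3: (3,15) 1 'b'
  4: (15,5) 2 'bh'
  5: (5,14) 0 ''
  6: (14,0) 1 'c'
  7: (0,4) 0 ''
  8: (4,9) 1 'd'
  9: (9,8) 0 ''
  10: (8,7) 1 'e'
  11: (7,12) 1 'e'
  12: (12,13) 0 ''
  13: (13,1) 0 ''
  14: (1,10) 1 'g'
  15: (10,16) 0 ''
  16: (16,6) 1 'h'
  17: (6,11) 2 'he'

[0, 1, 0, 1, 2, 0, 1, 0, 1, 0, 1, 1, 0, 0, 1, 0, 1, 2]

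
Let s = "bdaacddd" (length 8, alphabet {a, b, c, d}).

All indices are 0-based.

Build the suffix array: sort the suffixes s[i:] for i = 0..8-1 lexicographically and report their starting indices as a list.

rank | idx | suffix
   0 |   2 | aacddd
   1 |   3 | acddd
   2 |   0 | bdaacddd
   3 |   4 | cddd
   4 |   7 | d
   5 |   1 | daacddd
   6 |   6 | dd
   7 |   5 | ddd

[2, 3, 0, 4, 7, 1, 6, 5]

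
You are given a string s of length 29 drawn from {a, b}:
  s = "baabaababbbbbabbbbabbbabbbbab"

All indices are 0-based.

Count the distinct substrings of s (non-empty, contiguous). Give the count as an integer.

rank→(start, suffix):
  0 → (1, 'aabaababbbbbabbbbabbbabbbbab')
  1 → (4, 'aababbbbbabbbbabbbabbbbab')
  2 → (27, 'ab')
  3 → (2, 'abaababbbbbabbbbabbbabbbbab')
  4 → (5, 'ababbbbbabbbbabbbabbbbab')
  5 → (18, 'abbbabbbbab')
  6 → (22, 'abbbbab')
  7 → (13, 'abbbbabbbabbbbab')
  8 → (7, 'abbbbbabbbbabbbabbbbab')
  9 → (28, 'b')
  10 → (0, 'baabaababbbbbabbbbabbbabbbbab')
  11 → (3, 'baababbbbbabbbbabbbabbbbab')
  12 → (26, 'bab')
  13 → (17, 'babbbabbbbab')
  14 → (21, 'babbbbab')
  15 → (12, 'babbbbabbbabbbbab')
  16 → (6, 'babbbbbabbbbabbbabbbbab')
  17 → (25, 'bbab')
  18 → (16, 'bbabbbabbbbab')
  19 → (20, 'bbabbbbab')
  20 → (11, 'bbabbbbabbbabbbbab')
  21 → (24, 'bbbab')
  22 → (15, 'bbbabbbabbbbab')
  23 → (19, 'bbbabbbbab')
  24 → (10, 'bbbabbbbabbbabbbbab')
  25 → (23, 'bbbbab')
  26 → (14, 'bbbbabbbabbbbab')
  27 → (9, 'bbbbabbbbabbbabbbbab')
  28 → (8, 'bbbbbabbbbabbbabbbbab')

SA = [1, 4, 27, 2, 5, 18, 22, 13, 7, 28, 0, 3, 26, 17, 21, 12, 6, 25, 16, 20, 11, 24, 15, 19, 10, 23, 14, 9, 8]
[i] adj suffixes → lcp
  [1] 1/4 → 4 ('aaba')
  [2] 4/27 → 1 ('a')
  [3] 27/2 → 2 ('ab')
  [4] 2/5 → 3 ('aba')
  [5] 5/18 → 2 ('ab')
  [6] 18/22 → 4 ('abbb')
  [7] 22/13 → 7 ('abbbbab')
  [8] 13/7 → 5 ('abbbb')
  [9] 7/28 → 0 ('')
  [10] 28/0 → 1 ('b')
  [11] 0/3 → 5 ('baaba')
  [12] 3/26 → 2 ('ba')
  [13] 26/17 → 3 ('bab')
  [14] 17/21 → 5 ('babbb')
  [15] 21/12 → 8 ('babbbbab')
  [16] 12/6 → 6 ('babbbb')
  [17] 6/25 → 1 ('b')
  [18] 25/16 → 4 ('bbab')
  [19] 16/20 → 6 ('bbabbb')
  [20] 20/11 → 9 ('bbabbbbab')
  [21] 11/24 → 2 ('bb')
  [22] 24/15 → 5 ('bbbab')
  [23] 15/19 → 7 ('bbbabbb')
  [24] 19/10 → 10 ('bbbabbbbab')
  [25] 10/23 → 3 ('bbb')
  [26] 23/14 → 6 ('bbbbab')
  [27] 14/9 → 8 ('bbbbabbb')
  [28] 9/8 → 4 ('bbbb')

n(n+1)/2 = 29·30/2 = 435
Σ LCP = 0 + 4 + 1 + 2 + 3 + 2 + 4 + 7 + 5 + 0 + 1 + 5 + 2 + 3 + 5 + 8 + 6 + 1 + 4 + 6 + 9 + 2 + 5 + 7 + 10 + 3 + 6 + 8 + 4 = 123
distinct = 435 − 123 = 312

312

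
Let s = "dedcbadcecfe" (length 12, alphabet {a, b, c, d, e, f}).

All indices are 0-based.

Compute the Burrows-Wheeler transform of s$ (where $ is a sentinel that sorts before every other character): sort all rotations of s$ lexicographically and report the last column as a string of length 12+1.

ebcddeea$fcdc

rank  rotation       last
    0  $dedcbadcecfe  e
    1  adcecfe$dedcb  b
    2  badcecfe$dedc  c
    3  cbadcecfe$ded  d
    4  cecfe$dedcbad  d
    5  cfe$dedcbadce  e
    6  dcbadcecfe$de  e
    7  dcecfe$dedcba  a
    8  dedcbadcecfe$  $
    9  e$dedcbadcecf  f
   10  ecfe$dedcbadc  c
   11  edcbadcecfe$d  d
   12  fe$dedcbadcec  c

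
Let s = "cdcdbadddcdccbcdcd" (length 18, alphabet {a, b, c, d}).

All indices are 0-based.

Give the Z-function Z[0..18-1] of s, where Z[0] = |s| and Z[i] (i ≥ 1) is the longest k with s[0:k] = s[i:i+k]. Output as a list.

[18, 0, 2, 0, 0, 0, 0, 0, 0, 3, 0, 1, 1, 0, 4, 0, 2, 0]

Z[0]=18
i=1: i≥r, start 0; Z[1]=0
i=2: i≥r, start 0; Z[2]=2 grow→box=[2,4)
i=3: min(r-i=1, Z[1]=0)=0; Z[3]=0
i=4: i≥r, start 0; Z[4]=0
i=5: i≥r, start 0; Z[5]=0
i=6: i≥r, start 0; Z[6]=0
i=7: i≥r, start 0; Z[7]=0
i=8: i≥r, start 0; Z[8]=0
i=9: i≥r, start 0; Z[9]=3 grow→box=[9,12)
i=10: min(r-i=2, Z[1]=0)=0; Z[10]=0
i=11: min(r-i=1, Z[2]=2)=1; Z[11]=1
i=12: i≥r, start 0; Z[12]=1 grow→box=[12,13)
i=13: i≥r, start 0; Z[13]=0
i=14: i≥r, start 0; Z[14]=4 grow→box=[14,18)
i=15: min(r-i=3, Z[1]=0)=0; Z[15]=0
i=16: min(r-i=2, Z[2]=2)=2; Z[16]=2
i=17: min(r-i=1, Z[3]=0)=0; Z[17]=0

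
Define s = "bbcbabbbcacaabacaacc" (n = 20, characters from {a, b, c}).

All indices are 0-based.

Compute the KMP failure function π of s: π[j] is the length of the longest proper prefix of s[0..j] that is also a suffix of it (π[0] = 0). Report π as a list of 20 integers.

π[0] = 0
j=1 s[j]='b': π[1]=1 (border 'b')
j=2 s[j]='c': k: 1→0; π[2]=0 (border '')
j=3 s[j]='b': π[3]=1 (border 'b')
j=4 s[j]='a': k: 1→0; π[4]=0 (border '')
j=5 s[j]='b': π[5]=1 (border 'b')
j=6 s[j]='b': π[6]=2 (border 'bb')
j=7 s[j]='b': k: 2→1; π[7]=2 (border 'bb')
j=8 s[j]='c': π[8]=3 (border 'bbc')
j=9 s[j]='a': k: 3→0; π[9]=0 (border '')
j=10 s[j]='c': π[10]=0 (border '')
j=11 s[j]='a': π[11]=0 (border '')
j=12 s[j]='a': π[12]=0 (border '')
j=13 s[j]='b': π[13]=1 (border 'b')
j=14 s[j]='a': k: 1→0; π[14]=0 (border '')
j=15 s[j]='c': π[15]=0 (border '')
j=16 s[j]='a': π[16]=0 (border '')
j=17 s[j]='a': π[17]=0 (border '')
j=18 s[j]='c': π[18]=0 (border '')
j=19 s[j]='c': π[19]=0 (border '')

[0, 1, 0, 1, 0, 1, 2, 2, 3, 0, 0, 0, 0, 1, 0, 0, 0, 0, 0, 0]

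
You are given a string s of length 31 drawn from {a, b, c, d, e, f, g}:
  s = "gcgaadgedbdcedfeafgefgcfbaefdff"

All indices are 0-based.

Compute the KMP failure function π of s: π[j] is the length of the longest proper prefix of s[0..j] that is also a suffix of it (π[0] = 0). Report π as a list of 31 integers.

[0, 0, 1, 0, 0, 0, 1, 0, 0, 0, 0, 0, 0, 0, 0, 0, 0, 0, 1, 0, 0, 1, 2, 0, 0, 0, 0, 0, 0, 0, 0]

π[0] = 0
j=1 s[j]='c': π[1]=0 (border '')
j=2 s[j]='g': π[2]=1 (border 'g')
j=3 s[j]='a': k: 1→0; π[3]=0 (border '')
j=4 s[j]='a': π[4]=0 (border '')
j=5 s[j]='d': π[5]=0 (border '')
j=6 s[j]='g': π[6]=1 (border 'g')
j=7 s[j]='e': k: 1→0; π[7]=0 (border '')
j=8 s[j]='d': π[8]=0 (border '')
j=9 s[j]='b': π[9]=0 (border '')
j=10 s[j]='d': π[10]=0 (border '')
j=11 s[j]='c': π[11]=0 (border '')
j=12 s[j]='e': π[12]=0 (border '')
j=13 s[j]='d': π[13]=0 (border '')
j=14 s[j]='f': π[14]=0 (border '')
j=15 s[j]='e': π[15]=0 (border '')
j=16 s[j]='a': π[16]=0 (border '')
j=17 s[j]='f': π[17]=0 (border '')
j=18 s[j]='g': π[18]=1 (border 'g')
j=19 s[j]='e': k: 1→0; π[19]=0 (border '')
j=20 s[j]='f': π[20]=0 (border '')
j=21 s[j]='g': π[21]=1 (border 'g')
j=22 s[j]='c': π[22]=2 (border 'gc')
j=23 s[j]='f': k: 2→0; π[23]=0 (border '')
j=24 s[j]='b': π[24]=0 (border '')
j=25 s[j]='a': π[25]=0 (border '')
j=26 s[j]='e': π[26]=0 (border '')
j=27 s[j]='f': π[27]=0 (border '')
j=28 s[j]='d': π[28]=0 (border '')
j=29 s[j]='f': π[29]=0 (border '')
j=30 s[j]='f': π[30]=0 (border '')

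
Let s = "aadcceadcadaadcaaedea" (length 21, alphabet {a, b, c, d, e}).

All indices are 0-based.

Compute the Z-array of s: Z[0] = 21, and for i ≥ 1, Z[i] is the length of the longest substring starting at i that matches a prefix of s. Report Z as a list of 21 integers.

[21, 1, 0, 0, 0, 0, 1, 0, 0, 1, 0, 4, 1, 0, 0, 2, 1, 0, 0, 0, 1]

Z[0]=21
i=1: i≥r, start 0; Z[1]=1 extend→box=[1,2)
i=2: i≥r, start 0; Z[2]=0
i=3: i≥r, start 0; Z[3]=0
i=4: i≥r, start 0; Z[4]=0
i=5: i≥r, start 0; Z[5]=0
i=6: i≥r, start 0; Z[6]=1 extend→box=[6,7)
i=7: i≥r, start 0; Z[7]=0
i=8: i≥r, start 0; Z[8]=0
i=9: i≥r, start 0; Z[9]=1 extend→box=[9,10)
i=10: i≥r, start 0; Z[10]=0
i=11: i≥r, start 0; Z[11]=4 extend→box=[11,15)
i=12: min(r-i=3, Z[1]=1)=1; Z[12]=1
i=13: min(r-i=2, Z[2]=0)=0; Z[13]=0
i=14: min(r-i=1, Z[3]=0)=0; Z[14]=0
i=15: i≥r, start 0; Z[15]=2 extend→box=[15,17)
i=16: min(r-i=1, Z[1]=1)=1; Z[16]=1
i=17: i≥r, start 0; Z[17]=0
i=18: i≥r, start 0; Z[18]=0
i=19: i≥r, start 0; Z[19]=0
i=20: i≥r, start 0; Z[20]=1 extend→box=[20,21)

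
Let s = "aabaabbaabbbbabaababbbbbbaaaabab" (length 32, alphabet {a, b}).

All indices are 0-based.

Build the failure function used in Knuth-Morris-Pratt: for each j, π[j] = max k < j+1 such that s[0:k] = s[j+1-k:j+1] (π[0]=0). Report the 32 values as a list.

π[0] = 0
j=1 s[j]='a': π[1]=1 (border 'a')
j=2 s[j]='b': k: 1→0; π[2]=0 (border '')
j=3 s[j]='a': π[3]=1 (border 'a')
j=4 s[j]='a': π[4]=2 (border 'aa')
j=5 s[j]='b': π[5]=3 (border 'aab')
j=6 s[j]='b': k: 3→0; π[6]=0 (border '')
j=7 s[j]='a': π[7]=1 (border 'a')
j=8 s[j]='a': π[8]=2 (border 'aa')
j=9 s[j]='b': π[9]=3 (border 'aab')
j=10 s[j]='b': k: 3→0; π[10]=0 (border '')
j=11 s[j]='b': π[11]=0 (border '')
j=12 s[j]='b': π[12]=0 (border '')
j=13 s[j]='a': π[13]=1 (border 'a')
j=14 s[j]='b': k: 1→0; π[14]=0 (border '')
j=15 s[j]='a': π[15]=1 (border 'a')
j=16 s[j]='a': π[16]=2 (border 'aa')
j=17 s[j]='b': π[17]=3 (border 'aab')
j=18 s[j]='a': π[18]=4 (border 'aaba')
j=19 s[j]='b': k: 4→1→0; π[19]=0 (border '')
j=20 s[j]='b': π[20]=0 (border '')
j=21 s[j]='b': π[21]=0 (border '')
j=22 s[j]='b': π[22]=0 (border '')
j=23 s[j]='b': π[23]=0 (border '')
j=24 s[j]='b': π[24]=0 (border '')
j=25 s[j]='a': π[25]=1 (border 'a')
j=26 s[j]='a': π[26]=2 (border 'aa')
j=27 s[j]='a': k: 2→1; π[27]=2 (border 'aa')
j=28 s[j]='a': k: 2→1; π[28]=2 (border 'aa')
j=29 s[j]='b': π[29]=3 (border 'aab')
j=30 s[j]='a': π[30]=4 (border 'aaba')
j=31 s[j]='b': k: 4→1→0; π[31]=0 (border '')

[0, 1, 0, 1, 2, 3, 0, 1, 2, 3, 0, 0, 0, 1, 0, 1, 2, 3, 4, 0, 0, 0, 0, 0, 0, 1, 2, 2, 2, 3, 4, 0]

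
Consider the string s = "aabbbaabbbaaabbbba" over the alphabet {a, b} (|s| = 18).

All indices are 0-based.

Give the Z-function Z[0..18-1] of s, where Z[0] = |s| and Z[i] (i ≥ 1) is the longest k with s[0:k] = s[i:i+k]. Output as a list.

[18, 1, 0, 0, 0, 7, 1, 0, 0, 0, 2, 5, 1, 0, 0, 0, 0, 1]

Z[0]=18
i=1: outside box; Z[1]=1 extend→box=[1,2)
i=2: outside box; Z[2]=0
i=3: outside box; Z[3]=0
i=4: outside box; Z[4]=0
i=5: outside box; Z[5]=7 extend→box=[5,12)
i=6: min(r-i=6, Z[1]=1)=1; Z[6]=1
i=7: min(r-i=5, Z[2]=0)=0; Z[7]=0
i=8: min(r-i=4, Z[3]=0)=0; Z[8]=0
i=9: min(r-i=3, Z[4]=0)=0; Z[9]=0
i=10: min(r-i=2, Z[5]=7)=2; Z[10]=2
i=11: min(r-i=1, Z[6]=1)=1; Z[11]=5 extend→box=[11,16)
i=12: min(r-i=4, Z[1]=1)=1; Z[12]=1
i=13: min(r-i=3, Z[2]=0)=0; Z[13]=0
i=14: min(r-i=2, Z[3]=0)=0; Z[14]=0
i=15: min(r-i=1, Z[4]=0)=0; Z[15]=0
i=16: outside box; Z[16]=0
i=17: outside box; Z[17]=1 extend→box=[17,18)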